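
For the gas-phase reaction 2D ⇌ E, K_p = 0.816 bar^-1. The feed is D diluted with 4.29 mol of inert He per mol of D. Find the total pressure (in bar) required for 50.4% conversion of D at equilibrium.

Let X = conversion of D (basis 1 mol D); extent of reaction ξ = 0.5X.
Mole table: n_D = 1 − X; n_E = 0.5X; n_I = 4.29 (inert).
n_T = Σnᵢ = 5.29 − 0.5X.
K_p = p_E / (p_D^2) with p_i = (n_i/n_T)·P.
At X = 0.504: the mole-fraction product g(X) = Π y_i^ν_i = 5.161. Since K_p = g(X)·P^{-1}, P = (g/K_p)^(1/1) = (5.161/0.816)^(1/1) = 6.32 bar.

P = 6.32 bar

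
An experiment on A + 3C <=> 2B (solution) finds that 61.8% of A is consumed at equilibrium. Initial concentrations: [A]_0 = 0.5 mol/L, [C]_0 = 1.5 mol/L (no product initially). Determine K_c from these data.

K_c = 10.6 (mol/L)^-2

Let X = conversion of A.
Concentrations: [A] = 0.5 − 0.5X; [C] = 1.5 − 1.5X; [B] = 1X.
At X = 0.618: [A] = 0.191, [C] = 0.573, [B] = 0.618.
K_c = [B]^2 / ([A] [C]^3) = 10.6 (mol/L)^-2.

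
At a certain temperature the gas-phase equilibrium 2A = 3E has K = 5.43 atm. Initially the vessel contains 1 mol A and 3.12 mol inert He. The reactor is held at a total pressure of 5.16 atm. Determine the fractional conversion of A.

X = 0.602

Take 1 mol A as basis and let X be its fractional conversion, so ξ = 0.5X.
Species balance: n_A = 1 − X; n_E = 1.5X; n_I = 3.12 (inert).
Total moles n_T = 4.12 + 0.5X.
With p_i = (n_i/n_T)P, K = p_E^3 / (p_A^2).
Setting this equal to 5.43 atm and taking the physical root (0 < X < 1) gives X = 0.602.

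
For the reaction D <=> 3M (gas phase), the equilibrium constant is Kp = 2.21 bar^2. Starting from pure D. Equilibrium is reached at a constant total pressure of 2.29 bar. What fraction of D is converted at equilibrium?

X = 0.304

Basis: 1 mol D initially; let X = conversion of D. Extent ξ = X.
Moles: n_D = 1 − X; n_M = 3X.
n_T = Σnᵢ = 1 + 2X.
y_i = n_i/n_T, p_i = y_i·P. Kp = p_M^3 / (p_D).
Setting this equal to 2.21 bar^2 and taking the physical root (0 < X < 1) gives X = 0.304.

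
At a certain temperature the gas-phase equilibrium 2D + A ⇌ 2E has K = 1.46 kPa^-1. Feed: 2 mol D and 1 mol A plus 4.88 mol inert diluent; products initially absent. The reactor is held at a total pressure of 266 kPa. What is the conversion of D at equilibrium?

X = 0.777

Basis: 2 mol D initially; let X = conversion of D. Extent ξ = X.
Moles: n_D = 2 − 2X; n_A = 1 − X; n_E = 2X; n_I = 4.88 (inert).
Summing: n_T = 7.88 − X.
Mole fractions y_i = n_i/n_T; K = p_E^2 / (p_D^2 p_A) with p_i = y_i·P.
This yields a degree-3 equation in X; solving on (0,1), X = 0.777.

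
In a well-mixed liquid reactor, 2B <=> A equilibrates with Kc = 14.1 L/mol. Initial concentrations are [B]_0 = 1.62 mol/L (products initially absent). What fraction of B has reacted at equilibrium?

Let X = conversion of B; extent ξ = 1.62X/2 mol/L.
Concentrations: [B] = 1.62 − 1.62X; [A] = 0.81X.
Kc = [A] / ([B]^2).
Setting equal to 14.1 and solving for X on (0,1) gives X = 0.863.

X = 0.863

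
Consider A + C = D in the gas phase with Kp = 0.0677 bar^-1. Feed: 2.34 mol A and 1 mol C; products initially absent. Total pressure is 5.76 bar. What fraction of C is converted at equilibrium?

Take 1 mol C as basis and let X be its fractional conversion, so ξ = X.
Mole table: n_A = 2.34 − X; n_C = 1 − X; n_D = X.
n_T = Σnᵢ = 3.34 − X.
With p_i = (n_i/n_T)P, Kp = p_D / (p_A p_C).
Setting this equal to 0.0677 bar^-1 and taking the physical root (0 < X < 1) gives X = 0.210.

X = 0.210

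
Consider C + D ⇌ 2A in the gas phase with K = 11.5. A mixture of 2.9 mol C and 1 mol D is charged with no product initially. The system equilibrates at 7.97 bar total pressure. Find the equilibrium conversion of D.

Basis: 1 mol D initially; let X = conversion of D. Extent ξ = X.
Mole table: n_C = 2.9 − X; n_D = 1 − X; n_A = 2X.
n_T stays at 3.9 (no change in mole number).
With p_i = (n_i/n_T)P, K = p_A^2 / (p_C p_D).
Substituting and setting equal to 11.5 gives a polynomial in X; the root in (0,1) is X = 0.870.

X = 0.870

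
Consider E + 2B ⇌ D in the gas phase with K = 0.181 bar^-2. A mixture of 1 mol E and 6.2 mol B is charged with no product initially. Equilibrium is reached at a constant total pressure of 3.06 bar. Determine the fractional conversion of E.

X = 0.543

Take 1 mol E as basis and let X be its fractional conversion, so ξ = X.
Mole table: n_E = 1 − X; n_B = 6.2 − 2X; n_D = X.
Total moles n_T = 7.2 − 2X.
y_i = n_i/n_T, p_i = y_i·P. K = p_D / (p_E p_B^2).
Equating to 0.181 bar^-2 and solving on 0 < X < 1: X = 0.543.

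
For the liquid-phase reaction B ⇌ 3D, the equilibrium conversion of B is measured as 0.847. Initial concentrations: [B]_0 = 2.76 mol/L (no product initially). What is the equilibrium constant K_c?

Let X = conversion of B.
Concentrations: [B] = 2.76 − 2.76X; [D] = 8.28X.
At X = 0.847: [B] = 0.422, [D] = 7.01.
K_c = [D]^3 / ([B]) = 817 (mol/L)^2.

K_c = 817 (mol/L)^2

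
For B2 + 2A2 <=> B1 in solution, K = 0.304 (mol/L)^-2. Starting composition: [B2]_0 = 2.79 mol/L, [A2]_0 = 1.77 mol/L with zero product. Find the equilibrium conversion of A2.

Let X = conversion of A2; extent ξ = 1.77X/2 mol/L.
Concentrations: [B2] = 2.79 − 0.885X; [A2] = 1.77 − 1.77X; [B1] = 0.885X.
K = [B1] / ([B2] [A2]^2).
Setting equal to 0.304 and solving for X on (0,1) gives X = 0.536.

X = 0.536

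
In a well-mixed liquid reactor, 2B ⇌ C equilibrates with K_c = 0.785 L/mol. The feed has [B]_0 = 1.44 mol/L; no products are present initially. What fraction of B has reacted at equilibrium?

X = 0.520

Let X = conversion of B; extent ξ = 1.44X/2 mol/L.
Concentrations: [B] = 1.44 − 1.44X; [C] = 0.72X.
K_c = [C] / ([B]^2).
This equals 0.785 at X = 0.520 (the root in 0 < X < 1).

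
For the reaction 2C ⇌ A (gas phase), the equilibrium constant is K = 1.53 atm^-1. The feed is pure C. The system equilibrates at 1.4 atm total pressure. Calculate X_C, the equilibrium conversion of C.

X = 0.677

Let X = conversion of C (basis 1 mol C); extent of reaction ξ = 0.5X.
Mole table: n_C = 1 − X; n_A = 0.5X.
n_T = Σnᵢ = 1 − 0.5X.
With p_i = (n_i/n_T)P, K = p_A / (p_C^2).
This yields a degree-2 equation in X; solving on (0,1), X = 0.677.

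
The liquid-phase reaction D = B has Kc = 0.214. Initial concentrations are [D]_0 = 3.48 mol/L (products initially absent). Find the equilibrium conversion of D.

Let X = conversion of D; extent ξ = 3.48·X mol/L.
Concentrations: [D] = 3.48 − 3.48X; [B] = 3.48X.
Kc = [B] / ([D]).
Equating to 0.214: the physical root is X = 0.176.

X = 0.176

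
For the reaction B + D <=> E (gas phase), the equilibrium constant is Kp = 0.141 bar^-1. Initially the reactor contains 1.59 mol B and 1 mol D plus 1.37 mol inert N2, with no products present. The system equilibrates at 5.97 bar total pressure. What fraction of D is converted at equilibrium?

Basis: 1 mol D initially; let X = conversion of D. Extent ξ = X.
Mole table: n_B = 1.59 − X; n_D = 1 − X; n_E = X; n_I = 1.37 (inert).
n_T = Σnᵢ = 3.96 − X.
With p_i = (n_i/n_T)P, Kp = p_E / (p_B p_D).
Equating to 0.141 bar^-1 and solving on 0 < X < 1: X = 0.234.

X = 0.234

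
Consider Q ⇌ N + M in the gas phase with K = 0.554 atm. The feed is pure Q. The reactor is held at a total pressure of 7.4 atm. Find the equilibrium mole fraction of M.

Basis: 1 mol Q initially; let X = conversion of Q. Extent ξ = X.
Species balance: n_Q = 1 − X; n_N = X; n_M = X.
n_T = Σnᵢ = 1 + X.
y_i = n_i/n_T, p_i = y_i·P. K = p_N p_M / (p_Q).
This yields a degree-2 equation in X; solving on (0,1), X = 0.264.
Then n_M = 0.264, n_T = 1.26, so y_M = 0.209.

y_M = 0.209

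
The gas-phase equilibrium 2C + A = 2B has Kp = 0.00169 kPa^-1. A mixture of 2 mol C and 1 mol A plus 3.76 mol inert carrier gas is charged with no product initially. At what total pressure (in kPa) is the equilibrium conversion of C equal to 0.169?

P = 194 kPa

Basis: 2 mol C initially; let X = conversion of C. Extent ξ = X.
At extent ξ: n_C = 2 − 2X; n_A = 1 − X; n_B = 2X; n_I = 3.76 (inert).
Summing: n_T = 6.76 − X.
Kp = p_B^2 / (p_C^2 p_A) with p_i = (n_i/n_T)·P.
At X = 0.169: the mole-fraction product g(X) = Π y_i^ν_i = 0.328. Since Kp = g(X)·P^{-1}, P = (g/Kp)^(1/1) = (0.328/0.00169)^(1/1) = 194 kPa.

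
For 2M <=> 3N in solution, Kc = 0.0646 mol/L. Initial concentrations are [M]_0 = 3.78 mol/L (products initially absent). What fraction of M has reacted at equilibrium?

Let X = conversion of M; extent ξ = 3.78X/2 mol/L.
Concentrations: [M] = 3.78 − 3.78X; [N] = 5.67X.
Kc = [N]^3 / ([M]^2).
This equals 0.0646 at X = 0.154 (the root in 0 < X < 1).

X = 0.154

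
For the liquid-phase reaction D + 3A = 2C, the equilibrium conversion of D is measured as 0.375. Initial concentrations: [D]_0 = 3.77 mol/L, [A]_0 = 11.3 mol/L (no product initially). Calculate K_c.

Let X = conversion of D.
Concentrations: [D] = 3.77 − 3.77X; [A] = 11.3 − 11.3X; [C] = 7.54X.
At X = 0.375: [D] = 2.36, [A] = 7.06, [C] = 2.83.
K_c = [C]^2 / ([D] [A]^3) = 0.00965 (mol/L)^-2.

K_c = 0.00965 (mol/L)^-2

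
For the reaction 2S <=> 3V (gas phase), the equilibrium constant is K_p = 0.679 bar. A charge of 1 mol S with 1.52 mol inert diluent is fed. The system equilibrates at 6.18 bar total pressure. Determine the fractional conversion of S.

X = 0.337

Let X = conversion of S (basis 1 mol S); extent of reaction ξ = 0.5X.
Moles: n_S = 1 − X; n_V = 1.5X; n_I = 1.52 (inert).
Total moles n_T = 2.52 + 0.5X.
Mole fractions y_i = n_i/n_T; K_p = p_V^3 / (p_S^2) with p_i = y_i·P.
This yields a degree-3 equation in X; solving on (0,1), X = 0.337.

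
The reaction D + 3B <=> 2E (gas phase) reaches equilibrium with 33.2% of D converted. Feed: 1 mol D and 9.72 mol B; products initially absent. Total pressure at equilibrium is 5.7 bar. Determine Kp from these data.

Let X = conversion of D (basis 1 mol D); extent of reaction ξ = X.
Species balance: n_D = 1 − X; n_B = 9.72 − 3X; n_E = 2X.
n_T = Σnᵢ = 10.7 − 2X.
At X = 0.332: n_D = 0.668, n_B = 8.72, n_E = 0.664, n_T = 10.1.
p_i = (n_i/n_T)·P. Kp = p_E^2 / (p_D p_B^3) = 0.00309 bar^-2.

Kp = 0.00309 bar^-2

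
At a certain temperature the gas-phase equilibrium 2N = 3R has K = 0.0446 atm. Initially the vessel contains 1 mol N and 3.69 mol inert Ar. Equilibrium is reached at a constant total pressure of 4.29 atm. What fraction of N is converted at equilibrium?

X = 0.210

Basis: 1 mol N initially; let X = conversion of N. Extent ξ = 0.5X.
Mole table: n_N = 1 − X; n_R = 1.5X; n_I = 3.69 (inert).
Total moles n_T = 4.69 + 0.5X.
y_i = n_i/n_T, p_i = y_i·P. K = p_R^3 / (p_N^2).
This yields a degree-3 equation in X; solving on (0,1), X = 0.210.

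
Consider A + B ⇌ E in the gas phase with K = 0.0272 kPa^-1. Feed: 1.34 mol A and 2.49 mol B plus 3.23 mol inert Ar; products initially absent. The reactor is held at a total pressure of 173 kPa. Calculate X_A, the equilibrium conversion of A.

X = 0.564

Take 1.34 mol A as basis and let X be its fractional conversion, so ξ = 1.34X.
Species balance: n_A = 1.34 − 1.34X; n_B = 2.49 − 1.34X; n_E = 1.34X; n_I = 3.23 (inert).
Total moles n_T = 7.06 − 1.34X.
Mole fractions y_i = n_i/n_T; K = p_E / (p_A p_B) with p_i = y_i·P.
This yields a degree-2 equation in X; solving on (0,1), X = 0.564.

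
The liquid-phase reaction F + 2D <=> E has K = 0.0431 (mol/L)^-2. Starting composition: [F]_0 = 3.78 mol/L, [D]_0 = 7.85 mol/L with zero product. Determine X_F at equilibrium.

Let X = conversion of F; extent ξ = 3.78·X mol/L.
Concentrations: [F] = 3.78 − 3.78X; [D] = 7.85 − 7.56X; [E] = 3.78X.
K = [E] / ([F] [D]^2).
Equating to 0.0431 (mol/L)^-2: the physical root is X = 0.456.

X = 0.456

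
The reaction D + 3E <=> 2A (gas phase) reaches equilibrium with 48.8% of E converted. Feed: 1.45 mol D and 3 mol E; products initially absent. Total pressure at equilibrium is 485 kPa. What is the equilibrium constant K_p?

K_p = 1.4e-05 kPa^-2

Let X = conversion of E (basis 3 mol E); extent of reaction ξ = X.
Mole table: n_D = 1.45 − X; n_E = 3 − 3X; n_A = 2X.
Summing: n_T = 4.45 − 2X.
At X = 0.488: n_D = 0.962, n_E = 1.54, n_A = 0.976, n_T = 3.47.
p_i = (n_i/n_T)·P. K_p = p_A^2 / (p_D p_E^3) = 1.4e-05 kPa^-2.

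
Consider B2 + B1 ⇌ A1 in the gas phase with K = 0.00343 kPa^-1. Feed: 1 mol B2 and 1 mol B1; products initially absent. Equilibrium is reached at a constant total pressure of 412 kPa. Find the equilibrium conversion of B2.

Let X = conversion of B2 (basis 1 mol B2); extent of reaction ξ = X.
At extent ξ: n_B2 = 1 − X; n_B1 = 1 − X; n_A1 = X.
Summing: n_T = 2 − X.
With p_i = (n_i/n_T)P, K = p_A1 / (p_B2 p_B1).
Substituting and setting equal to 0.00343 kPa^-1 gives a polynomial in X; the root in (0,1) is X = 0.356.

X = 0.356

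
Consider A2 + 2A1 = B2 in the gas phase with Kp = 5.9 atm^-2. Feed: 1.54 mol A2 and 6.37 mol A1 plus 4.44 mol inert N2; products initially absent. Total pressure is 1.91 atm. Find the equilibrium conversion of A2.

Take 1.54 mol A2 as basis and let X be its fractional conversion, so ξ = 1.54X.
Species balance: n_A2 = 1.54 − 1.54X; n_A1 = 6.37 − 3.08X; n_B2 = 1.54X; n_I = 4.44 (inert).
Summing: n_T = 12.4 − 3.08X.
With p_i = (n_i/n_T)P, Kp = p_B2 / (p_A2 p_A1^2).
Setting this equal to 5.9 atm^-2 and taking the physical root (0 < X < 1) gives X = 0.775.

X = 0.775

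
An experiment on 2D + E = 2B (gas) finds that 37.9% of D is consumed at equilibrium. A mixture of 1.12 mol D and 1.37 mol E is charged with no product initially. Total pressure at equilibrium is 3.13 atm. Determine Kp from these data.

Basis: 1.12 mol D initially; let X = conversion of D. Extent ξ = 0.56X.
At extent ξ: n_D = 1.12 − 1.12X; n_E = 1.37 − 0.56X; n_B = 1.12X.
Summing: n_T = 2.49 − 0.56X.
At X = 0.379: n_D = 0.696, n_E = 1.16, n_B = 0.424, n_T = 2.28.
p_i = (n_i/n_T)·P. Kp = p_B^2 / (p_D^2 p_E) = 0.234 atm^-1.

Kp = 0.234 atm^-1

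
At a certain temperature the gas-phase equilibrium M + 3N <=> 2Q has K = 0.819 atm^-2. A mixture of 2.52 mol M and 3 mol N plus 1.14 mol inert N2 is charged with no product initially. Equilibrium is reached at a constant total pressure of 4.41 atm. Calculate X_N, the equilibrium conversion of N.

Basis: 3 mol N initially; let X = conversion of N. Extent ξ = X.
Mole table: n_M = 2.52 − X; n_N = 3 − 3X; n_Q = 2X; n_I = 1.14 (inert).
n_T = Σnᵢ = 6.66 − 2X.
Mole fractions y_i = n_i/n_T; K = p_Q^2 / (p_M p_N^3) with p_i = y_i·P.
Substituting and setting equal to 0.819 atm^-2 gives a polynomial in X; the root in (0,1) is X = 0.619.

X = 0.619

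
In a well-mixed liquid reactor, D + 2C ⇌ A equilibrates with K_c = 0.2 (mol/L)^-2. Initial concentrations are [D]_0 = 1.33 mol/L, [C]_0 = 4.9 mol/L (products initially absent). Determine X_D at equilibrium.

X = 0.663

Let X = conversion of D; extent ξ = 1.33·X mol/L.
Concentrations: [D] = 1.33 − 1.33X; [C] = 4.9 − 2.66X; [A] = 1.33X.
K_c = [A] / ([D] [C]^2).
Equating to 0.2 (mol/L)^-2: the physical root is X = 0.663.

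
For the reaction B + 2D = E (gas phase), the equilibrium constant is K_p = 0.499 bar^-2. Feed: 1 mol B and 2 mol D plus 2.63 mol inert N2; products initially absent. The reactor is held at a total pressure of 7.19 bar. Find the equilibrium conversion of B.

Basis: 1 mol B initially; let X = conversion of B. Extent ξ = X.
Species balance: n_B = 1 − X; n_D = 2 − 2X; n_E = X; n_I = 2.63 (inert).
Summing: n_T = 5.63 − 2X.
Mole fractions y_i = n_i/n_T; K_p = p_E / (p_B p_D^2) with p_i = y_i·P.
This yields a degree-3 equation in X; solving on (0,1), X = 0.526.

X = 0.526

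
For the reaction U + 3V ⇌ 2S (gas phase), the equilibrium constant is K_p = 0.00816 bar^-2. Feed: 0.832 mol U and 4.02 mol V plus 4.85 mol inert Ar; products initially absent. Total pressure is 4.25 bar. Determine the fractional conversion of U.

Basis: 0.832 mol U initially; let X = conversion of U. Extent ξ = 0.832X.
Species balance: n_U = 0.832 − 0.832X; n_V = 4.02 − 2.5X; n_S = 1.66X; n_I = 4.85 (inert).
n_T = Σnᵢ = 9.7 − 1.66X.
With p_i = (n_i/n_T)P, K_p = p_S^2 / (p_U p_V^3).
Substituting and setting equal to 0.00816 bar^-2 gives a polynomial in X; the root in (0,1) is X = 0.144.

X = 0.144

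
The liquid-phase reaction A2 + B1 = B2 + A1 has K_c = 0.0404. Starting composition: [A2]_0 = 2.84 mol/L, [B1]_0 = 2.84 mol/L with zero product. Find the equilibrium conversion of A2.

X = 0.167

Let X = conversion of A2; extent ξ = 2.84·X mol/L.
Concentrations: [A2] = 2.84 − 2.84X; [B1] = 2.84 − 2.84X; [B2] = 2.84X; [A1] = 2.84X.
K_c = [B2] [A1] / ([A2] [B1]).
Equating to 0.0404: the physical root is X = 0.167.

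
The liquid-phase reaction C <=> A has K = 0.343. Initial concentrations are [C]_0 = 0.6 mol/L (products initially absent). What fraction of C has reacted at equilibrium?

Let X = conversion of C; extent ξ = 0.6·X mol/L.
Concentrations: [C] = 0.6 − 0.6X; [A] = 0.6X.
K = [A] / ([C]).
Solving K = 0.343 for X ∈ (0,1): X = 0.255.

X = 0.255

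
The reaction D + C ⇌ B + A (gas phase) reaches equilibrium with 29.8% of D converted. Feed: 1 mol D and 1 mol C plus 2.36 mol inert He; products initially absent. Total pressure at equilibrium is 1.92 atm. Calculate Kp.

Basis: 1 mol D initially; let X = conversion of D. Extent ξ = X.
Mole table: n_D = 1 − X; n_C = 1 − X; n_B = X; n_A = X; n_I = 2.36 (inert).
Total moles n_T = 4.36 (Δν = 0, constant).
At X = 0.298: n_D = 0.702, n_C = 0.702, n_B = 0.298, n_A = 0.298, n_T = 4.36.
p_i = (n_i/n_T)·P. Kp = p_B p_A / (p_D p_C) = 0.18.

Kp = 0.18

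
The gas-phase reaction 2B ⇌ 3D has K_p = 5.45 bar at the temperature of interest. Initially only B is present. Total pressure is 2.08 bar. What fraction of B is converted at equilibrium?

Take 1 mol B as basis and let X be its fractional conversion, so ξ = 0.5X.
Species balance: n_B = 1 − X; n_D = 1.5X.
n_T = Σnᵢ = 1 + 0.5X.
Mole fractions y_i = n_i/n_T; K_p = p_D^3 / (p_B^2) with p_i = y_i·P.
Setting this equal to 5.45 bar and taking the physical root (0 < X < 1) gives X = 0.570.

X = 0.570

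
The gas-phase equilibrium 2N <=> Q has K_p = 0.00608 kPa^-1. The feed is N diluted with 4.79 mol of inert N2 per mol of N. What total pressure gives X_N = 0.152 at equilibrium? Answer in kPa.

P = 99.3 kPa

Take 1 mol N as basis and let X be its fractional conversion, so ξ = 0.5X.
Moles: n_N = 1 − X; n_Q = 0.5X; n_I = 4.79 (inert).
Total moles n_T = 5.79 − 0.5X.
K_p = p_Q / (p_N^2) with p_i = (n_i/n_T)·P.
At X = 0.152: the mole-fraction product g(X) = Π y_i^ν_i = 0.6039. Since K_p = g(X)·P^{-1}, P = (g/K_p)^(1/1) = (0.6039/0.00608)^(1/1) = 99.3 kPa.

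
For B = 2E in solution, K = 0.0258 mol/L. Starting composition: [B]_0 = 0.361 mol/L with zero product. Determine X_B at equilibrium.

X = 0.125

Let X = conversion of B; extent ξ = 0.361·X mol/L.
Concentrations: [B] = 0.361 − 0.361X; [E] = 0.722X.
K = [E]^2 / ([B]).
Setting equal to 0.0258 and solving for X on (0,1) gives X = 0.125.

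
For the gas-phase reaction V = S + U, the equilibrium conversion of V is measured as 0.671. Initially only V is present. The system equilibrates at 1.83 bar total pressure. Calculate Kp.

Kp = 1.5 bar

Take 1 mol V as basis and let X be its fractional conversion, so ξ = X.
At extent ξ: n_V = 1 − X; n_S = X; n_U = X.
Summing: n_T = 1 + X.
At X = 0.671: n_V = 0.329, n_S = 0.671, n_U = 0.671, n_T = 1.67.
p_i = (n_i/n_T)·P. Kp = p_S p_U / (p_V) = 1.5 bar.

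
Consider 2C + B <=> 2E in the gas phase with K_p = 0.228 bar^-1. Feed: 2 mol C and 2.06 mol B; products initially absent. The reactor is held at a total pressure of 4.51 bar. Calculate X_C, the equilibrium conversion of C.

Take 2 mol C as basis and let X be its fractional conversion, so ξ = X.
Mole table: n_C = 2 − 2X; n_B = 2.06 − X; n_E = 2X.
Total moles n_T = 4.06 − X.
y_i = n_i/n_T, p_i = y_i·P. K_p = p_E^2 / (p_C^2 p_B).
Substituting and setting equal to 0.228 bar^-1 gives a polynomial in X; the root in (0,1) is X = 0.406.

X = 0.406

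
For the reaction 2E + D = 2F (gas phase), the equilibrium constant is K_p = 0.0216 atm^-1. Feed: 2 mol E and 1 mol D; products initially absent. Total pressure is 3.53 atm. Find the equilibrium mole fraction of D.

y_D = 0.303

Take 2 mol E as basis and let X be its fractional conversion, so ξ = X.
Mole table: n_E = 2 − 2X; n_D = 1 − X; n_F = 2X.
Summing: n_T = 3 − X.
With p_i = (n_i/n_T)P, K_p = p_F^2 / (p_E^2 p_D).
Substituting and setting equal to 0.0216 atm^-1 gives a polynomial in X; the root in (0,1) is X = 0.132.
Then n_D = 0.868, n_T = 2.87, so y_D = 0.303.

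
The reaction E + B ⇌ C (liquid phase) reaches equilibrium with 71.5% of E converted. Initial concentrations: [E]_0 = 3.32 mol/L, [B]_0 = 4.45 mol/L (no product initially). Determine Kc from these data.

Kc = 1.21 L/mol

Let X = conversion of E.
Concentrations: [E] = 3.32 − 3.32X; [B] = 4.45 − 3.32X; [C] = 3.32X.
At X = 0.715: [E] = 0.946, [B] = 2.08, [C] = 2.37.
Kc = [C] / ([E] [B]) = 1.21 L/mol.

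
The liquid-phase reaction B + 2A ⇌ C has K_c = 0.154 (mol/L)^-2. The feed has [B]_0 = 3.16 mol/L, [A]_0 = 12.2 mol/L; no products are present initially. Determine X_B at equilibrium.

X = 0.873

Let X = conversion of B; extent ξ = 3.16·X mol/L.
Concentrations: [B] = 3.16 − 3.16X; [A] = 12.2 − 6.32X; [C] = 3.16X.
K_c = [C] / ([B] [A]^2).
Solving K_c = 0.154 for X ∈ (0,1): X = 0.873.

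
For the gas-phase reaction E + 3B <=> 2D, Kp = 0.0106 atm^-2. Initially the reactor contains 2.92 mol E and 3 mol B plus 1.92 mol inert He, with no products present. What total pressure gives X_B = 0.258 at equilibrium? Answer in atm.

P = 6.77 atm

Let X = conversion of B (basis 3 mol B); extent of reaction ξ = X.
Species balance: n_E = 2.92 − X; n_B = 3 − 3X; n_D = 2X; n_I = 1.92 (inert).
n_T = Σnᵢ = 7.84 − 2X.
Kp = p_D^2 / (p_E p_B^3) with p_i = (n_i/n_T)·P.
At X = 0.258: the mole-fraction product g(X) = Π y_i^ν_i = 0.4864. Since Kp = g(X)·P^{-2}, P = (g/Kp)^(1/2) = (0.4864/0.0106)^(1/2) = 6.77 atm.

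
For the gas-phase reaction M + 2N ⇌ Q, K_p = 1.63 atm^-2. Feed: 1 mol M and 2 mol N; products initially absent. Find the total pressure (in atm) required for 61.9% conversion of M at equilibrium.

P = 2.31 atm

Let X = conversion of M (basis 1 mol M); extent of reaction ξ = X.
At extent ξ: n_M = 1 − X; n_N = 2 − 2X; n_Q = X.
Summing: n_T = 3 − 2X.
K_p = p_Q / (p_M p_N^2) with p_i = (n_i/n_T)·P.
At X = 0.619: the mole-fraction product g(X) = Π y_i^ν_i = 8.687. Since K_p = g(X)·P^{-2}, P = (g/K_p)^(1/2) = (8.687/1.63)^(1/2) = 2.31 atm.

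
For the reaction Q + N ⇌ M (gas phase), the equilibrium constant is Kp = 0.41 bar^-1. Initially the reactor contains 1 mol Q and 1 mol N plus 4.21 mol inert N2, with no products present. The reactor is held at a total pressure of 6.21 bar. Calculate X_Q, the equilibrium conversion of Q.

X = 0.244

Let X = conversion of Q (basis 1 mol Q); extent of reaction ξ = X.
At extent ξ: n_Q = 1 − X; n_N = 1 − X; n_M = X; n_I = 4.21 (inert).
Summing: n_T = 6.21 − X.
y_i = n_i/n_T, p_i = y_i·P. Kp = p_M / (p_Q p_N).
Equating to 0.41 bar^-1 and solving on 0 < X < 1: X = 0.244.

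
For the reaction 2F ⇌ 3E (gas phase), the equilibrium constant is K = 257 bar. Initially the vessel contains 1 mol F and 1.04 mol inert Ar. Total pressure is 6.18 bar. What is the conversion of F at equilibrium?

X = 0.856

Let X = conversion of F (basis 1 mol F); extent of reaction ξ = 0.5X.
At extent ξ: n_F = 1 − X; n_E = 1.5X; n_I = 1.04 (inert).
n_T = Σnᵢ = 2.04 + 0.5X.
With p_i = (n_i/n_T)P, K = p_E^3 / (p_F^2).
This yields a degree-3 equation in X; solving on (0,1), X = 0.856.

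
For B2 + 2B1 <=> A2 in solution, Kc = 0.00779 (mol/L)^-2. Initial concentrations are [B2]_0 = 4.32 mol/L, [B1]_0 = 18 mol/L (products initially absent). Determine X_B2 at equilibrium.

X = 0.571

Let X = conversion of B2; extent ξ = 4.32·X mol/L.
Concentrations: [B2] = 4.32 − 4.32X; [B1] = 18 − 8.64X; [A2] = 4.32X.
Kc = [A2] / ([B2] [B1]^2).
This equals 0.00779 at X = 0.571 (the root in 0 < X < 1).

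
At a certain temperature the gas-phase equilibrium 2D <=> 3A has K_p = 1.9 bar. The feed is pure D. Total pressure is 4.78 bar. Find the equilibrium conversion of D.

X = 0.378

Let X = conversion of D (basis 1 mol D); extent of reaction ξ = 0.5X.
Species balance: n_D = 1 − X; n_A = 1.5X.
n_T = Σnᵢ = 1 + 0.5X.
y_i = n_i/n_T, p_i = y_i·P. K_p = p_A^3 / (p_D^2).
Substituting and setting equal to 1.9 bar gives a polynomial in X; the root in (0,1) is X = 0.378.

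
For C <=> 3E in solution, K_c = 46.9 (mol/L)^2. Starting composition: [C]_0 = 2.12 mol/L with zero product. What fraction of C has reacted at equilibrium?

X = 0.556

Let X = conversion of C; extent ξ = 2.12·X mol/L.
Concentrations: [C] = 2.12 − 2.12X; [E] = 6.36X.
K_c = [E]^3 / ([C]).
Setting equal to 46.9 and solving for X on (0,1) gives X = 0.556.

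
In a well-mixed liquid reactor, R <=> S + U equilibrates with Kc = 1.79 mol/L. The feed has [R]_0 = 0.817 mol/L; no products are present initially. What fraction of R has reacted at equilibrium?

Let X = conversion of R; extent ξ = 0.817·X mol/L.
Concentrations: [R] = 0.817 − 0.817X; [S] = 0.817X; [U] = 0.817X.
Kc = [S] [U] / ([R]).
Solving Kc = 1.79 for X ∈ (0,1): X = 0.746.

X = 0.746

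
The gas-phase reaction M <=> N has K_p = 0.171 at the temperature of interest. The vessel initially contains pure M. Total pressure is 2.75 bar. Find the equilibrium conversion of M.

Basis: 1 mol M initially; let X = conversion of M. Extent ξ = X.
Moles: n_M = 1 − X; n_N = X.
Total moles n_T = 1 (Δν = 0, constant).
With p_i = (n_i/n_T)P, K_p = p_N / (p_M).
Substituting and setting equal to 0.171 gives a polynomial in X; the root in (0,1) is X = 0.146.

X = 0.146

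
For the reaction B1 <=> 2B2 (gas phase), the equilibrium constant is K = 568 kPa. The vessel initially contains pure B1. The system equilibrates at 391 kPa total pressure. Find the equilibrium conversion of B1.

X = 0.516

Take 1 mol B1 as basis and let X be its fractional conversion, so ξ = X.
Moles: n_B1 = 1 − X; n_B2 = 2X.
n_T = Σnᵢ = 1 + X.
y_i = n_i/n_T, p_i = y_i·P. K = p_B2^2 / (p_B1).
This yields a degree-2 equation in X; solving on (0,1), X = 0.516.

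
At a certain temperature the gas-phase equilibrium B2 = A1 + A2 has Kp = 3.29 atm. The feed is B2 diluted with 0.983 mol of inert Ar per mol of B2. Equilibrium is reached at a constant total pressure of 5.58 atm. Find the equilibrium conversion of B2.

X = 0.694

Basis: 1 mol B2 initially; let X = conversion of B2. Extent ξ = X.
At extent ξ: n_B2 = 1 − X; n_A1 = X; n_A2 = X; n_I = 0.983 (inert).
Total moles n_T = 1.98 + X.
With p_i = (n_i/n_T)P, Kp = p_A1 p_A2 / (p_B2).
This yields a degree-2 equation in X; solving on (0,1), X = 0.694.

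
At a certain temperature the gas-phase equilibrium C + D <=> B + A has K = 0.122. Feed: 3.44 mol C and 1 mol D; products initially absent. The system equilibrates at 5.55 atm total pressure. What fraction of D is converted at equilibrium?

Let X = conversion of D (basis 1 mol D); extent of reaction ξ = X.
Mole table: n_C = 3.44 − X; n_D = 1 − X; n_B = X; n_A = X.
Total moles n_T = 4.44 (Δν = 0, constant).
With p_i = (n_i/n_T)P, K = p_B p_A / (p_C p_D).
Substituting and setting equal to 0.122 gives a polynomial in X; the root in (0,1) is X = 0.449.

X = 0.449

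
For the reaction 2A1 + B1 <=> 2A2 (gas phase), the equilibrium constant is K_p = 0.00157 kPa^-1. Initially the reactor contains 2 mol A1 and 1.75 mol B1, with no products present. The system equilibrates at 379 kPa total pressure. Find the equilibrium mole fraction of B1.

Take 2 mol A1 as basis and let X be its fractional conversion, so ξ = X.
Mole table: n_A1 = 2 − 2X; n_B1 = 1.75 − X; n_A2 = 2X.
Summing: n_T = 3.75 − X.
Mole fractions y_i = n_i/n_T; K_p = p_A2^2 / (p_A1^2 p_B1) with p_i = y_i·P.
Equating to 0.00157 kPa^-1 and solving on 0 < X < 1: X = 0.332.
Then n_B1 = 1.42, n_T = 3.42, so y_B1 = 0.415.

y_B1 = 0.415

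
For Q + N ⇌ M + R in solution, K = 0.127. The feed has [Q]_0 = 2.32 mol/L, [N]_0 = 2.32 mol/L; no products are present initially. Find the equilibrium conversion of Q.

Let X = conversion of Q; extent ξ = 2.32·X mol/L.
Concentrations: [Q] = 2.32 − 2.32X; [N] = 2.32 − 2.32X; [M] = 2.32X; [R] = 2.32X.
K = [M] [R] / ([Q] [N]).
Equating to 0.127: the physical root is X = 0.263.

X = 0.263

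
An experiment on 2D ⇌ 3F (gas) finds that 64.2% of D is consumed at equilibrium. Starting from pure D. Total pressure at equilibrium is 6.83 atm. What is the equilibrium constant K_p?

K_p = 36 atm

Let X = conversion of D (basis 1 mol D); extent of reaction ξ = 0.5X.
Mole table: n_D = 1 − X; n_F = 1.5X.
Summing: n_T = 1 + 0.5X.
At X = 0.642: n_D = 0.358, n_F = 0.963, n_T = 1.32.
p_i = (n_i/n_T)·P. K_p = p_F^3 / (p_D^2) = 36 atm.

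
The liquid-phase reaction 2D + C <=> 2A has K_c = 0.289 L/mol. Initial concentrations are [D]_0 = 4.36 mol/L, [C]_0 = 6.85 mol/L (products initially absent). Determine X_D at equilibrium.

Let X = conversion of D; extent ξ = 4.36X/2 mol/L.
Concentrations: [D] = 4.36 − 4.36X; [C] = 6.85 − 2.18X; [A] = 4.36X.
K_c = [A]^2 / ([D]^2 [C]).
This equals 0.289 at X = 0.561 (the root in 0 < X < 1).

X = 0.561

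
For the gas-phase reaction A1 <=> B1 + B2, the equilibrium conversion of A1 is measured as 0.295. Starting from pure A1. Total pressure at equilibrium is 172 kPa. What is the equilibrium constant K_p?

Let X = conversion of A1 (basis 1 mol A1); extent of reaction ξ = X.
Moles: n_A1 = 1 − X; n_B1 = X; n_B2 = X.
Total moles n_T = 1 + X.
At X = 0.295: n_A1 = 0.705, n_B1 = 0.295, n_B2 = 0.295, n_T = 1.29.
p_i = (n_i/n_T)·P. K_p = p_B1 p_B2 / (p_A1) = 16.4 kPa.

K_p = 16.4 kPa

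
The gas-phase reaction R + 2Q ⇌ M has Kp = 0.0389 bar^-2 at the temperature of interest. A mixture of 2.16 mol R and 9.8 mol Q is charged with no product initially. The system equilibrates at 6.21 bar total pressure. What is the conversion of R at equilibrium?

X = 0.478

Basis: 2.16 mol R initially; let X = conversion of R. Extent ξ = 2.16X.
Moles: n_R = 2.16 − 2.16X; n_Q = 9.8 − 4.32X; n_M = 2.16X.
Summing: n_T = 12 − 4.32X.
Mole fractions y_i = n_i/n_T; Kp = p_M / (p_R p_Q^2) with p_i = y_i·P.
Substituting and setting equal to 0.0389 bar^-2 gives a polynomial in X; the root in (0,1) is X = 0.478.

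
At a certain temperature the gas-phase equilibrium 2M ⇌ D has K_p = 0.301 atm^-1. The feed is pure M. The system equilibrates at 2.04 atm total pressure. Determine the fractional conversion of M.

Let X = conversion of M (basis 1 mol M); extent of reaction ξ = 0.5X.
Moles: n_M = 1 − X; n_D = 0.5X.
Total moles n_T = 1 − 0.5X.
With p_i = (n_i/n_T)P, K_p = p_D / (p_M^2).
This yields a degree-2 equation in X; solving on (0,1), X = 0.462.

X = 0.462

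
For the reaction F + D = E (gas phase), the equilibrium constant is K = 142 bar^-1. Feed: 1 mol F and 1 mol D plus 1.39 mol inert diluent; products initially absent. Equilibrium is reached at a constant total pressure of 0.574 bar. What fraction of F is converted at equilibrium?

Take 1 mol F as basis and let X be its fractional conversion, so ξ = X.
Mole table: n_F = 1 − X; n_D = 1 − X; n_E = X; n_I = 1.39 (inert).
Total moles n_T = 3.39 − X.
With p_i = (n_i/n_T)P, K = p_E / (p_F p_D).
Substituting and setting equal to 142 bar^-1 gives a polynomial in X; the root in (0,1) is X = 0.838.

X = 0.838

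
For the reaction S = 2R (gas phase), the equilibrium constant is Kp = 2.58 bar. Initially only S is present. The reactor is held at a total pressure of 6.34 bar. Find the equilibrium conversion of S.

Let X = conversion of S (basis 1 mol S); extent of reaction ξ = X.
Moles: n_S = 1 − X; n_R = 2X.
Summing: n_T = 1 + X.
Mole fractions y_i = n_i/n_T; Kp = p_R^2 / (p_S) with p_i = y_i·P.
Setting this equal to 2.58 bar and taking the physical root (0 < X < 1) gives X = 0.304.

X = 0.304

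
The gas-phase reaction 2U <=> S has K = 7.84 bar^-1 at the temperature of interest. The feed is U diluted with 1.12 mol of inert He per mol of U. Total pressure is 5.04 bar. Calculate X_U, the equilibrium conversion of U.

Basis: 1 mol U initially; let X = conversion of U. Extent ξ = 0.5X.
Species balance: n_U = 1 − X; n_S = 0.5X; n_I = 1.12 (inert).
Summing: n_T = 2.12 − 0.5X.
y_i = n_i/n_T, p_i = y_i·P. K = p_S / (p_U^2).
Substituting and setting equal to 7.84 bar^-1 gives a polynomial in X; the root in (0,1) is X = 0.864.

X = 0.864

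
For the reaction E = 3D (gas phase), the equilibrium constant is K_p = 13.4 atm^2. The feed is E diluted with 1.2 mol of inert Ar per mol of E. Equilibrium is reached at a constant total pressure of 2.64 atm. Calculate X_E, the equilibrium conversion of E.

Basis: 1 mol E initially; let X = conversion of E. Extent ξ = X.
Species balance: n_E = 1 − X; n_D = 3X; n_I = 1.2 (inert).
n_T = Σnᵢ = 2.2 + 2X.
y_i = n_i/n_T, p_i = y_i·P. K_p = p_D^3 / (p_E).
Setting this equal to 13.4 atm^2 and taking the physical root (0 < X < 1) gives X = 0.667.

X = 0.667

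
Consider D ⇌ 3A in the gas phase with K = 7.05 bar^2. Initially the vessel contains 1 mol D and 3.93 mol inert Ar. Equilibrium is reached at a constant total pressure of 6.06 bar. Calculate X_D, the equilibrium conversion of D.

Take 1 mol D as basis and let X be its fractional conversion, so ξ = X.
Species balance: n_D = 1 − X; n_A = 3X; n_I = 3.93 (inert).
n_T = Σnᵢ = 4.93 + 2X.
Mole fractions y_i = n_i/n_T; K = p_A^3 / (p_D) with p_i = y_i·P.
Substituting and setting equal to 7.05 bar^2 gives a polynomial in X; the root in (0,1) is X = 0.500.

X = 0.500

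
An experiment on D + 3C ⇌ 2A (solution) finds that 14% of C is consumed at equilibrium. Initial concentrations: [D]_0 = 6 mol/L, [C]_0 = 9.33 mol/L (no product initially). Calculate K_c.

K_c = 0.000264 (mol/L)^-2

Let X = conversion of C.
Concentrations: [D] = 6 − 3.11X; [C] = 9.33 − 9.33X; [A] = 6.22X.
At X = 0.14: [D] = 5.56, [C] = 8.02, [A] = 0.871.
K_c = [A]^2 / ([D] [C]^3) = 0.000264 (mol/L)^-2.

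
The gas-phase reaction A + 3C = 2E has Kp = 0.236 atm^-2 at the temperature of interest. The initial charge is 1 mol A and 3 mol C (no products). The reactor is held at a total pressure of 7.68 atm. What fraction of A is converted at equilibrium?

X = 0.586

Let X = conversion of A (basis 1 mol A); extent of reaction ξ = X.
Species balance: n_A = 1 − X; n_C = 3 − 3X; n_E = 2X.
n_T = Σnᵢ = 4 − 2X.
With p_i = (n_i/n_T)P, Kp = p_E^2 / (p_A p_C^3).
Setting this equal to 0.236 atm^-2 and taking the physical root (0 < X < 1) gives X = 0.586.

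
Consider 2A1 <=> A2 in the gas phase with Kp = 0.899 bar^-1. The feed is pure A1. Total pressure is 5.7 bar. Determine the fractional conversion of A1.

X = 0.784

Basis: 1 mol A1 initially; let X = conversion of A1. Extent ξ = 0.5X.
Moles: n_A1 = 1 − X; n_A2 = 0.5X.
n_T = Σnᵢ = 1 − 0.5X.
y_i = n_i/n_T, p_i = y_i·P. Kp = p_A2 / (p_A1^2).
Setting this equal to 0.899 bar^-1 and taking the physical root (0 < X < 1) gives X = 0.784.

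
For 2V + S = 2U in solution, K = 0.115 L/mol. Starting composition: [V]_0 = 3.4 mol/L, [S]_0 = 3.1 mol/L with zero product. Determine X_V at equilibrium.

Let X = conversion of V; extent ξ = 3.4X/2 mol/L.
Concentrations: [V] = 3.4 − 3.4X; [S] = 3.1 − 1.7X; [U] = 3.4X.
K = [U]^2 / ([V]^2 [S]).
This equals 0.115 at X = 0.349 (the root in 0 < X < 1).

X = 0.349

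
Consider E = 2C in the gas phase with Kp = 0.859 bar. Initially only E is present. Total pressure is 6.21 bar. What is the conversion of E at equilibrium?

Basis: 1 mol E initially; let X = conversion of E. Extent ξ = X.
Species balance: n_E = 1 − X; n_C = 2X.
Summing: n_T = 1 + X.
Mole fractions y_i = n_i/n_T; Kp = p_C^2 / (p_E) with p_i = y_i·P.
This yields a degree-2 equation in X; solving on (0,1), X = 0.183.

X = 0.183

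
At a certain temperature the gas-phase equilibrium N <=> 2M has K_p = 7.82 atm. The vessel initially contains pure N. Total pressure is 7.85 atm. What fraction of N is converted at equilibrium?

X = 0.447

Take 1 mol N as basis and let X be its fractional conversion, so ξ = X.
Mole table: n_N = 1 − X; n_M = 2X.
Total moles n_T = 1 + X.
With p_i = (n_i/n_T)P, K_p = p_M^2 / (p_N).
Equating to 7.82 atm and solving on 0 < X < 1: X = 0.447.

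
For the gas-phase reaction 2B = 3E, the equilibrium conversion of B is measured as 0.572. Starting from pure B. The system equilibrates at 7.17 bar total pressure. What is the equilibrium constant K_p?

K_p = 19.2 bar

Take 1 mol B as basis and let X be its fractional conversion, so ξ = 0.5X.
Moles: n_B = 1 − X; n_E = 1.5X.
Summing: n_T = 1 + 0.5X.
At X = 0.572: n_B = 0.428, n_E = 0.858, n_T = 1.29.
p_i = (n_i/n_T)·P. K_p = p_E^3 / (p_B^2) = 19.2 bar.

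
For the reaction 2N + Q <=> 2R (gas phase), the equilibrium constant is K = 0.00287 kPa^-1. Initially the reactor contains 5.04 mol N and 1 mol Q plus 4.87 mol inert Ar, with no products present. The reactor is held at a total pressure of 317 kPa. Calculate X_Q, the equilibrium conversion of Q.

X = 0.452

Let X = conversion of Q (basis 1 mol Q); extent of reaction ξ = X.
Species balance: n_N = 5.04 − 2X; n_Q = 1 − X; n_R = 2X; n_I = 4.87 (inert).
n_T = Σnᵢ = 10.9 − X.
With p_i = (n_i/n_T)P, K = p_R^2 / (p_N^2 p_Q).
Setting this equal to 0.00287 kPa^-1 and taking the physical root (0 < X < 1) gives X = 0.452.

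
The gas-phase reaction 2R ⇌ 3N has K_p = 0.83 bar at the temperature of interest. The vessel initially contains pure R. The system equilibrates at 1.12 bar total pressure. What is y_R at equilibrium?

Let X = conversion of R (basis 1 mol R); extent of reaction ξ = 0.5X.
Species balance: n_R = 1 − X; n_N = 1.5X.
n_T = Σnᵢ = 1 + 0.5X.
y_i = n_i/n_T, p_i = y_i·P. K_p = p_N^3 / (p_R^2).
Equating to 0.83 bar and solving on 0 < X < 1: X = 0.439.
Then n_R = 0.561, n_T = 1.22, so y_R = 0.460.

y_R = 0.460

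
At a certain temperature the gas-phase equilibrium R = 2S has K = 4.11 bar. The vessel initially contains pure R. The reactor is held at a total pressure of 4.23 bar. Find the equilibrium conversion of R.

X = 0.442

Basis: 1 mol R initially; let X = conversion of R. Extent ξ = X.
Species balance: n_R = 1 − X; n_S = 2X.
Total moles n_T = 1 + X.
Mole fractions y_i = n_i/n_T; K = p_S^2 / (p_R) with p_i = y_i·P.
Substituting and setting equal to 4.11 bar gives a polynomial in X; the root in (0,1) is X = 0.442.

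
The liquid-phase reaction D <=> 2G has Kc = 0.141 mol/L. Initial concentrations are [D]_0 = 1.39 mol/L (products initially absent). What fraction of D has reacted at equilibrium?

Let X = conversion of D; extent ξ = 1.39·X mol/L.
Concentrations: [D] = 1.39 − 1.39X; [G] = 2.78X.
Kc = [G]^2 / ([D]).
Setting equal to 0.141 and solving for X on (0,1) gives X = 0.147.

X = 0.147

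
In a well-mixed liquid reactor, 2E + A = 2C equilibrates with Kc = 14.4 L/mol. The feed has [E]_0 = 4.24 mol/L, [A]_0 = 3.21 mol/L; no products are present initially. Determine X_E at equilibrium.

Let X = conversion of E; extent ξ = 4.24X/2 mol/L.
Concentrations: [E] = 4.24 − 4.24X; [A] = 3.21 − 2.12X; [C] = 4.24X.
Kc = [C]^2 / ([E]^2 [A]).
Setting equal to 14.4 and solving for X on (0,1) gives X = 0.821.

X = 0.821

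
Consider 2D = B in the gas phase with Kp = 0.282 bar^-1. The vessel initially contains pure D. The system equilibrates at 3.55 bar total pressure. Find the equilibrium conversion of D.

Take 1 mol D as basis and let X be its fractional conversion, so ξ = 0.5X.
Species balance: n_D = 1 − X; n_B = 0.5X.
Total moles n_T = 1 − 0.5X.
With p_i = (n_i/n_T)P, Kp = p_B / (p_D^2).
Equating to 0.282 bar^-1 and solving on 0 < X < 1: X = 0.553.

X = 0.553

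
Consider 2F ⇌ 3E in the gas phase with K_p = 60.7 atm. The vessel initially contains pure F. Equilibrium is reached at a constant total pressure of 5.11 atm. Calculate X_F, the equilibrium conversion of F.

X = 0.720

Take 1 mol F as basis and let X be its fractional conversion, so ξ = 0.5X.
Mole table: n_F = 1 − X; n_E = 1.5X.
n_T = Σnᵢ = 1 + 0.5X.
Mole fractions y_i = n_i/n_T; K_p = p_E^3 / (p_F^2) with p_i = y_i·P.
Substituting and setting equal to 60.7 atm gives a polynomial in X; the root in (0,1) is X = 0.720.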